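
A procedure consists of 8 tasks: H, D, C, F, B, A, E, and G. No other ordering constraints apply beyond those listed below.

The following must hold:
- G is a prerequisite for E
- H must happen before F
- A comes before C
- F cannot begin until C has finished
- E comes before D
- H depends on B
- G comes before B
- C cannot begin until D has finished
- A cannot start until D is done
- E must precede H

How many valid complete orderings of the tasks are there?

G is the only task with nothing required before it, so every ordering starts there.
Enumerating by repeatedly choosing an available task (one whose prerequisites are all placed) gives 14 distinct complete orderings.

14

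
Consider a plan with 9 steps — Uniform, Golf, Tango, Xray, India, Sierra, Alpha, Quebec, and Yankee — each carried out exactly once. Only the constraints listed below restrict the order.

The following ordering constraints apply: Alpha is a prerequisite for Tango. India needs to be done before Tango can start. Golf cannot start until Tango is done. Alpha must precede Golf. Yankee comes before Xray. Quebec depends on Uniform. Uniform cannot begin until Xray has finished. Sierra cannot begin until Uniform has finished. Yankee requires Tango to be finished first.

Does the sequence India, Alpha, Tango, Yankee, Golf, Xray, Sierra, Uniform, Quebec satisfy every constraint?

The sequence places Sierra ahead of Uniform.
Since Uniform is required before Sierra, the ordering is invalid.

No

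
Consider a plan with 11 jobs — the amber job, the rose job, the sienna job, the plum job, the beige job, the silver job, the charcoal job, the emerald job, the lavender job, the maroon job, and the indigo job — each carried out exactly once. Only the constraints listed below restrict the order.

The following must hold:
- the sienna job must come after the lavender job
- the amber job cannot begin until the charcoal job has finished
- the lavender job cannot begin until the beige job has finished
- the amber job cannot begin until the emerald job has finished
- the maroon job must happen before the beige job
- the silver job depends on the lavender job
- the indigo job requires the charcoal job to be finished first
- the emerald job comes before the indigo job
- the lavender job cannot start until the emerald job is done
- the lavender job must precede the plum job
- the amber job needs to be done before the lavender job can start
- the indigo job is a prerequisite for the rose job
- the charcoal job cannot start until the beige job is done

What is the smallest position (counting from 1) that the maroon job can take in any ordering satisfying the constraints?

1

The maroon job has no prerequisites at all, so it can go in position 1.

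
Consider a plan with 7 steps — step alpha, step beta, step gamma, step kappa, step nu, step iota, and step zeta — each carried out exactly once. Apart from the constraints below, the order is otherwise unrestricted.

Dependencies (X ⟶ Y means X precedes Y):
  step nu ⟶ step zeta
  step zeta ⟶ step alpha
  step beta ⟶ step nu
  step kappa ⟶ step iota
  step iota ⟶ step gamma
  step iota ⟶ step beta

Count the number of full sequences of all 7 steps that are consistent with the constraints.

5

Step kappa is the only step with nothing required before it, so every ordering starts there.
Counting all ways to extend the partial order to a total order gives 5.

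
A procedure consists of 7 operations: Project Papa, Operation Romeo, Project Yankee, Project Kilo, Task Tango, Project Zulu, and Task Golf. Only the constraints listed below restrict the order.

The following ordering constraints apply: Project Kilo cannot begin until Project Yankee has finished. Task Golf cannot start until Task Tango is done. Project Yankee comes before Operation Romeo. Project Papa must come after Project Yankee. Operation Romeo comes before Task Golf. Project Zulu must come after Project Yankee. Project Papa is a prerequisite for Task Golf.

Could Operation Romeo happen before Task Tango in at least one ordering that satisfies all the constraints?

Nothing in the constraints forces Task Tango before Operation Romeo — there is no chain from Task Tango to Operation Romeo.
So a valid ordering placing Operation Romeo earlier than Task Tango exists.

Yes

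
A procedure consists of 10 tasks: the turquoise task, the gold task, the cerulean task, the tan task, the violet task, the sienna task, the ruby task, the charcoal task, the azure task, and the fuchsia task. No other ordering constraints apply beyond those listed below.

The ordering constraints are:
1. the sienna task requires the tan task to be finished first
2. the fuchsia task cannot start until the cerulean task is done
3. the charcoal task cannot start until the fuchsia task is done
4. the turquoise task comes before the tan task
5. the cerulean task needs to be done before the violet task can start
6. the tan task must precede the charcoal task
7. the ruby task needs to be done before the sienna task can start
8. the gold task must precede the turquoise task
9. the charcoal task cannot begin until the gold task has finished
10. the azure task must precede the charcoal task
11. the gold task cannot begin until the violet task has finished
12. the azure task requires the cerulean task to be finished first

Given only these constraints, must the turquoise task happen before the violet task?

No

In fact the dependencies run the other way: the violet task → the gold task → the turquoise task.
So the turquoise task does not have to come before the violet task — it cannot.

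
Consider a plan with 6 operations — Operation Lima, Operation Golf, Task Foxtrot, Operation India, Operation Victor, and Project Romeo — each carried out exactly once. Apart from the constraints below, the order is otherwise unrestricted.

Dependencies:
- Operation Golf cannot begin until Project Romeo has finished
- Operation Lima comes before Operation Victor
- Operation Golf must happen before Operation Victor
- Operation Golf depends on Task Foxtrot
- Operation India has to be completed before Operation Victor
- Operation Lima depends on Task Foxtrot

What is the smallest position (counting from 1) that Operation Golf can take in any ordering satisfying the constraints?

Working backwards through the constraints from Operation Golf, its full set of required predecessors is Task Foxtrot, Project Romeo — 2 of them.
With 2 mandatory predecessors, the earliest Operation Golf can sit is position 2+1 = 3, and placing just those 2 first achieves it.

3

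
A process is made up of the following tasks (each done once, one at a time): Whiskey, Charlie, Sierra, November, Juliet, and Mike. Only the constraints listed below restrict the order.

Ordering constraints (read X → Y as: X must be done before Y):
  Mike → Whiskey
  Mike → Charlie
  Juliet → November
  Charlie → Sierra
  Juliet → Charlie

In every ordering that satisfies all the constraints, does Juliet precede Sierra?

Following the dependencies: Juliet → Charlie → Sierra.
Hence Juliet necessarily comes before Sierra.

Yes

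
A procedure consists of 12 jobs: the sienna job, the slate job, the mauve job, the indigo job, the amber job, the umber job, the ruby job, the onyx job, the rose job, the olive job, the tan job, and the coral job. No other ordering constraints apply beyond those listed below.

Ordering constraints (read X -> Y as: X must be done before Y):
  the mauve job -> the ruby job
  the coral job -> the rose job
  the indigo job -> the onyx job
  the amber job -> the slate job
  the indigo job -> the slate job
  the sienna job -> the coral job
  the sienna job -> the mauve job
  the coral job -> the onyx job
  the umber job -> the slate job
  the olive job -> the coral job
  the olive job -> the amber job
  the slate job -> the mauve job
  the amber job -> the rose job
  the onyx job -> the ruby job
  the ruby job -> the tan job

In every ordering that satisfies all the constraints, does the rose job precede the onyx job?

Nothing in the constraints links the rose job and the onyx job; they are unordered relative to each other.
There exist valid orderings with the onyx job before the rose job, so the rose job is not required to come first.

No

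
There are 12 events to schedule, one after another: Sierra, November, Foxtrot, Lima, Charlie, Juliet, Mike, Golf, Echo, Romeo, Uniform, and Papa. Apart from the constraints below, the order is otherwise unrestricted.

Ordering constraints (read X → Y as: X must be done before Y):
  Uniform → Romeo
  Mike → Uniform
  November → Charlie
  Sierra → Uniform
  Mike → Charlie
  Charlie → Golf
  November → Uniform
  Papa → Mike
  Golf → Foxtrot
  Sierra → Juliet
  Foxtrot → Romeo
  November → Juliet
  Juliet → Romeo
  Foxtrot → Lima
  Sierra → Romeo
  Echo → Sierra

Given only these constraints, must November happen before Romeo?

Yes

Tracing the constraints gives a chain: November → Uniform → Romeo.
That forces November before Romeo in every valid schedule.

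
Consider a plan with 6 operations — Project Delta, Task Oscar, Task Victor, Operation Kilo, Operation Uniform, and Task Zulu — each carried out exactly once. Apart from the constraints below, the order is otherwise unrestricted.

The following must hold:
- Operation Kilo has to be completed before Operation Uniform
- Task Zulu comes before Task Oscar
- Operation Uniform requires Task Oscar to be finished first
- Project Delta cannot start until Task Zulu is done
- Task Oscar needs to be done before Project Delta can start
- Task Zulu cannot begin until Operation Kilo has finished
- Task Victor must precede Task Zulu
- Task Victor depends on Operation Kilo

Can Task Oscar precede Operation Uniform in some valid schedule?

Every valid ordering already has Task Oscar before Operation Uniform (the constraints require it), so in particular at least one does.

Yes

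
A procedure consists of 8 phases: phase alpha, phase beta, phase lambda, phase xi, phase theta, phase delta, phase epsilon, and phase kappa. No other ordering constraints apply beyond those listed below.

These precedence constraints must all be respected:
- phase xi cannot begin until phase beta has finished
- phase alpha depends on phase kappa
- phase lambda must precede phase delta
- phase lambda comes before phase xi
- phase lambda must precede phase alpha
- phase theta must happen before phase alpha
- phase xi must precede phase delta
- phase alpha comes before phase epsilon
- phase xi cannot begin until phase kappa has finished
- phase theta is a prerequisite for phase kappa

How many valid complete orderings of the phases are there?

The phases with no prerequisites are phase beta, phase lambda, phase theta; any of them can be placed first.
Systematically extending each partial ordering one phase at a time and counting, there are 84 complete orderings.

84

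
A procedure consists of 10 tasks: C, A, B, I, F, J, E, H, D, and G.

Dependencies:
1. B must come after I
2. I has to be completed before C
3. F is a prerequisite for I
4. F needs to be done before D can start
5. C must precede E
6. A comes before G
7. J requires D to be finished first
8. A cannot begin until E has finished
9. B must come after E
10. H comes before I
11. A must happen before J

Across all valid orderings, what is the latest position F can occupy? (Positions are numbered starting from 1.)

Following every chain forward from F, the tasks that must come later are C, A, B, I, J, E, D, G — 8 of them.
So at least 8 tasks follow F, putting F no later than position 2. That position is achievable by scheduling everything else first.

2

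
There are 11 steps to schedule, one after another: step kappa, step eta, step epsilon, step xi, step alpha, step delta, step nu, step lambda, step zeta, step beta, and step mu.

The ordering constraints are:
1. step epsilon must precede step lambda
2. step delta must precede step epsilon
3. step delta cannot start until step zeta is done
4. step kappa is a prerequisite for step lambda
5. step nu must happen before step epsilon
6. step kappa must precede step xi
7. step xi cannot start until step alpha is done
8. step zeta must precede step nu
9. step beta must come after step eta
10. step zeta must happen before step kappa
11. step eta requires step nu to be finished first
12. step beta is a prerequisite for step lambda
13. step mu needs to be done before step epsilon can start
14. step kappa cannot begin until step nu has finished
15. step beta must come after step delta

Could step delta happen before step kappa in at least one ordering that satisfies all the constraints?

Yes

Nothing in the constraints forces step kappa before step delta — there is no chain from step kappa to step delta.
So a valid ordering placing step delta earlier than step kappa exists.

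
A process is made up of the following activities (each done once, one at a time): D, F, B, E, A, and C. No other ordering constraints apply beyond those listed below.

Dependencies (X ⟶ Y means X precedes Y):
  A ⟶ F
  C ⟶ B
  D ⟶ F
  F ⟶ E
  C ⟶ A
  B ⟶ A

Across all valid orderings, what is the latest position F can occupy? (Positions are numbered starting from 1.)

Following the constraints forward from F, its only required successor is E.
With 1 mandatory successor out of 6 activities total, the latest slot for F is 6−1 = 5, and it's reachable by doing all non-successors before F.

5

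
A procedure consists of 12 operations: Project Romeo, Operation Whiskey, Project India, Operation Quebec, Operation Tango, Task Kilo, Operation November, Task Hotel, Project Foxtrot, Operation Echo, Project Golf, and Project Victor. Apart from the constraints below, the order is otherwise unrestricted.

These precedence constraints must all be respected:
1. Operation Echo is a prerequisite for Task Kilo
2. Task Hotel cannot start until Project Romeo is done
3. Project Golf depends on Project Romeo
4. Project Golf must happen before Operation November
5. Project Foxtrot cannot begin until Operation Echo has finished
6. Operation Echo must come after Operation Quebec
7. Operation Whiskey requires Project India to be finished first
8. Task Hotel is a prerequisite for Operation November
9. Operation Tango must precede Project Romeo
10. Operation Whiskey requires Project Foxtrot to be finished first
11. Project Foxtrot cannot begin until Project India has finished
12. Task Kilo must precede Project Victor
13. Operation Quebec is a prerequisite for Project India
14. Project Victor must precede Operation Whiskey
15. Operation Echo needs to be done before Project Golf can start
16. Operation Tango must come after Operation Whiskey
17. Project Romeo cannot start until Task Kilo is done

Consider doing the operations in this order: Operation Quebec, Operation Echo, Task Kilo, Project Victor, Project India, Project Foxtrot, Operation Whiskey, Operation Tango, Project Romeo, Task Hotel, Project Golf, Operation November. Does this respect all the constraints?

Yes

Going through the constraints one by one, each required predecessor appears earlier in the sequence than its dependent — e.g. Operation Echo (position 2) is before Project Golf (position 11), as required.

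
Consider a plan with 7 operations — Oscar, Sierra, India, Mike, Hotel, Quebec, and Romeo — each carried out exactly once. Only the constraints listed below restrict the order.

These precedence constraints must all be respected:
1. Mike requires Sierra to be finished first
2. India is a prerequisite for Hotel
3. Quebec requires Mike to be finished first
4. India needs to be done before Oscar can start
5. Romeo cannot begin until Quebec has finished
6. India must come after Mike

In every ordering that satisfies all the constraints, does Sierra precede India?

Yes

There is a constraint chain Sierra → Mike → India.
Hence Sierra necessarily comes before India.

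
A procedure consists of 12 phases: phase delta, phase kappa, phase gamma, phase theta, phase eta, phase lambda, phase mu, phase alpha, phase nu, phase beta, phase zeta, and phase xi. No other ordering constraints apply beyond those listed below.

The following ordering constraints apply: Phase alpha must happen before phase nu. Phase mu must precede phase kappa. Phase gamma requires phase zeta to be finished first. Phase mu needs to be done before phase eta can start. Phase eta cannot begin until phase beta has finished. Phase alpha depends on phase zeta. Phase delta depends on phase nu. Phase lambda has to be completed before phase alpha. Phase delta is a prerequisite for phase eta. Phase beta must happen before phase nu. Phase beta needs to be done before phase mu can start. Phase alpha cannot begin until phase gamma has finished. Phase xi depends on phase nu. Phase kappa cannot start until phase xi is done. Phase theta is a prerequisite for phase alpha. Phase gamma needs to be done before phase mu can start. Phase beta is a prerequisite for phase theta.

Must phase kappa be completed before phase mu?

No

There is a chain phase mu → phase kappa, which puts phase mu before phase kappa.
So phase kappa does not have to come before phase mu — it cannot.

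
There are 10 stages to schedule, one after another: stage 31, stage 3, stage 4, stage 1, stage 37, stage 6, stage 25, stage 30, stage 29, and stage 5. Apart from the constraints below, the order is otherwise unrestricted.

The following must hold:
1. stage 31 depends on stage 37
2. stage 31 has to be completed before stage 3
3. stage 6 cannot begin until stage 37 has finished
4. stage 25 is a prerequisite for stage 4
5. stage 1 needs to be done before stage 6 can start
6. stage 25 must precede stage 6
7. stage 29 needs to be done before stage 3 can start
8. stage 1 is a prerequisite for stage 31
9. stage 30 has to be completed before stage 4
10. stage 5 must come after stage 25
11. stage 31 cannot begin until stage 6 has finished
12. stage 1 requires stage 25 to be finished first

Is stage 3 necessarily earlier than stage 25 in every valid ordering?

No

There is a chain stage 25 → stage 1 → stage 31 → stage 3, which puts stage 25 before stage 3.
So stage 3 does not have to come before stage 25 — it cannot.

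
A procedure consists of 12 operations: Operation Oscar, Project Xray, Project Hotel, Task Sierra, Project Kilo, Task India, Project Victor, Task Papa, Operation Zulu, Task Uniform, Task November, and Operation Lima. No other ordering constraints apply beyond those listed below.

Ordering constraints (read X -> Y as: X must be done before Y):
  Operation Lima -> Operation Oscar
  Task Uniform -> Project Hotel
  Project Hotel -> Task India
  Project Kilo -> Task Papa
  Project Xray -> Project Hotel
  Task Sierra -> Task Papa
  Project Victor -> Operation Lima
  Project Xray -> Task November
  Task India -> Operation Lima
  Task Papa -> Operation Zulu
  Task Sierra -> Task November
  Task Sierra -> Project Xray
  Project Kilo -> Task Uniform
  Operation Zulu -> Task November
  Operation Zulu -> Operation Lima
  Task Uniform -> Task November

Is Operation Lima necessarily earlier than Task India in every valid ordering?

No

The constraints actually force Task India before Operation Lima (via Task India → Operation Lima), not the other way around.
So Operation Lima never precedes Task India.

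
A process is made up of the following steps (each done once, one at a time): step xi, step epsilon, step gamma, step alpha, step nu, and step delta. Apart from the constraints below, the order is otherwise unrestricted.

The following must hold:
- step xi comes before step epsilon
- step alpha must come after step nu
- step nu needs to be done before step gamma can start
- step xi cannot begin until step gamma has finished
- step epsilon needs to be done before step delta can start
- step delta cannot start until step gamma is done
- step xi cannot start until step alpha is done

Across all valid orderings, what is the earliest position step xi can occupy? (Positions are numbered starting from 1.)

Working backwards through the constraints from step xi, its full set of required predecessors is step gamma, step alpha, step nu — 3 of them.
With 3 mandatory predecessors, the earliest step xi can sit is position 3+1 = 4, and placing just those 3 first achieves it.

4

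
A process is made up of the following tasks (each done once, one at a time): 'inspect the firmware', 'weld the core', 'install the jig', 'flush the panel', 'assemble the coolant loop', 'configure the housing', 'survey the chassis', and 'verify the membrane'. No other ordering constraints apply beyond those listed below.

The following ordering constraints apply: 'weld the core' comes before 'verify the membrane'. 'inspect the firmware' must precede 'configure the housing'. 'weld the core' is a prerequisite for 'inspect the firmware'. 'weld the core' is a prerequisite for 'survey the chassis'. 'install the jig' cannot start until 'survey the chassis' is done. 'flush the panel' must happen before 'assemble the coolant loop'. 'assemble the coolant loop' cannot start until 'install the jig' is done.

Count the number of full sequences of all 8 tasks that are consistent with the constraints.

The tasks with no prerequisites are 'weld the core', 'flush the panel'; any of them can be placed first.
Systematically extending each partial ordering one task at a time and counting, there are 375 complete orderings.

375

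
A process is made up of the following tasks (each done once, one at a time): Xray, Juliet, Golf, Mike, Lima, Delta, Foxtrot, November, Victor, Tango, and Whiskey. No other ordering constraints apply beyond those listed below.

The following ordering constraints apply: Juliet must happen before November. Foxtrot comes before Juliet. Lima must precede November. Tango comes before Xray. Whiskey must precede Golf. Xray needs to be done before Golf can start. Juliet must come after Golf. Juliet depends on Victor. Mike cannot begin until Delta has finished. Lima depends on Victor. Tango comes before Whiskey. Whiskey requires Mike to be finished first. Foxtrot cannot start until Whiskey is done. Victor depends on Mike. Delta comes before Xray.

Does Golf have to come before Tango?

The constraints actually force Tango before Golf (via Tango → Xray → Golf), not the other way around.
So Golf never precedes Tango.

No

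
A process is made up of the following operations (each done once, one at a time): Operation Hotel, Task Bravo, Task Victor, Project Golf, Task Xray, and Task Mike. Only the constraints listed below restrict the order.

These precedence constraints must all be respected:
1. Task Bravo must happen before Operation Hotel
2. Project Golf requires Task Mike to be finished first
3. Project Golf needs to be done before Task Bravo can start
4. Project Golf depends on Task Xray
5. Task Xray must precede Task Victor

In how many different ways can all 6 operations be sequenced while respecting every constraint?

9

The operations with no prerequisites are Task Xray, Task Mike; any of them can be placed first.
Counting all ways to extend the partial order to a total order gives 9.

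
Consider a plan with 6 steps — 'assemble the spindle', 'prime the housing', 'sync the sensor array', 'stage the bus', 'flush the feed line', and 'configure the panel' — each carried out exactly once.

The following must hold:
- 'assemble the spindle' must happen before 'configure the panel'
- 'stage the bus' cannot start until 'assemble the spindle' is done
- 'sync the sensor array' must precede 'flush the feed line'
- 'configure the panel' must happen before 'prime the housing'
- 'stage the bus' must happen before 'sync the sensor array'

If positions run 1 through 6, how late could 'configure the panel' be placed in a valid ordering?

The only step forced after 'configure the panel' (directly or by a chain) is 'prime the housing'.
So at least 1 step follows 'configure the panel', putting 'configure the panel' no later than position 5. That position is achievable by scheduling everything else first.

5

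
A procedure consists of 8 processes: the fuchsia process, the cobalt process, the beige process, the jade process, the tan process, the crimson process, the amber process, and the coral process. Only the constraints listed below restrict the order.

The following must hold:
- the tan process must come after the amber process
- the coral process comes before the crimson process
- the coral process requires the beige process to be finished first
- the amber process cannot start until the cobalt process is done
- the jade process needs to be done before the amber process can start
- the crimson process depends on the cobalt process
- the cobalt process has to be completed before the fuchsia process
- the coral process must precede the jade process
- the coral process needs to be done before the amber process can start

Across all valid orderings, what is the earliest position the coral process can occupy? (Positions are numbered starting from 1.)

The only process forced before the coral process (directly or transitively) is the beige process.
With 1 mandatory predecessor, the earliest the coral process can sit is position 1+1 = 2, and placing just that one first achieves it.

2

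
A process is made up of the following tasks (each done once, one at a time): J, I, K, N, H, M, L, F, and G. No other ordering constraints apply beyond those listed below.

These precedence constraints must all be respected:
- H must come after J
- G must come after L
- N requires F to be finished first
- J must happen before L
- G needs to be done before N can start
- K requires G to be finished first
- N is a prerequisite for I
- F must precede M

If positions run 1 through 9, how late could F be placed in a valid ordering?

6

The tasks that are forced after F, directly or by a chain of constraints, are I, N, M. That's 3 tasks.
With 3 mandatory successors out of 9 tasks total, the latest slot for F is 9−3 = 6, and it's reachable by doing all non-successors before F.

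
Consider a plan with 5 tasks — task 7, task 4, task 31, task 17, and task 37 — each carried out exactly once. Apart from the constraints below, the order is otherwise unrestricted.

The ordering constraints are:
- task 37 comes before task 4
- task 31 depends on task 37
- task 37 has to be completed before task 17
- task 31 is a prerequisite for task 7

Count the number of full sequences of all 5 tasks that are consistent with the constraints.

Task 37 is the only task with nothing required before it, so every ordering starts there.
Counting all ways to extend the partial order to a total order gives 12.

12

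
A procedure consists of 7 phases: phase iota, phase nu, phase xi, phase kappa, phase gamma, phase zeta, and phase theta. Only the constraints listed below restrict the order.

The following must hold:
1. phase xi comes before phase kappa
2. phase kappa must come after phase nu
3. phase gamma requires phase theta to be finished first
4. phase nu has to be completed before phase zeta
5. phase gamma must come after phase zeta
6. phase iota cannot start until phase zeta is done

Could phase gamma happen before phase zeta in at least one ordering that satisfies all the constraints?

Following phase zeta → phase gamma, phase zeta must precede phase gamma in every valid ordering.
So no valid ordering can have phase gamma before phase zeta.

No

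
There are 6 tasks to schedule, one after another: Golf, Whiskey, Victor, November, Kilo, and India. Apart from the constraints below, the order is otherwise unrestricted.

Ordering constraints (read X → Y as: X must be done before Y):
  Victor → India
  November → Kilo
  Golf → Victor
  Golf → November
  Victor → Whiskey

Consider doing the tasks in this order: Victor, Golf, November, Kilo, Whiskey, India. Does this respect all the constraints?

In the proposed order, Victor appears before Golf.
But one of the constraints requires Golf before Victor, so this ordering violates it.

No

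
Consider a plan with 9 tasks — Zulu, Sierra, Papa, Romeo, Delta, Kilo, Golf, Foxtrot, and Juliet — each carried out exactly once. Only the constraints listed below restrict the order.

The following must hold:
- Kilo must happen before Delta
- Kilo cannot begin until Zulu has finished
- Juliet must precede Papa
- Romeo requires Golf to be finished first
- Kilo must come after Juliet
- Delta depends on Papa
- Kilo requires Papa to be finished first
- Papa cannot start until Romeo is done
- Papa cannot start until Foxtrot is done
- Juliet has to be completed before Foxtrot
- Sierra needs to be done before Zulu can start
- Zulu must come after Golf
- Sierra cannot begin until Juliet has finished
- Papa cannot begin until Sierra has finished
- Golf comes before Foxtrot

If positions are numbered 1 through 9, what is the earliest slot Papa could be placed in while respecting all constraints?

Every task that must precede Papa has to come before it. Tracing all chains that end at Papa, those tasks are: Sierra, Romeo, Golf, Foxtrot, Juliet — 5 in total.
With 5 mandatory predecessors, the earliest Papa can sit is position 5+1 = 6, and placing just those 5 first achieves it.

6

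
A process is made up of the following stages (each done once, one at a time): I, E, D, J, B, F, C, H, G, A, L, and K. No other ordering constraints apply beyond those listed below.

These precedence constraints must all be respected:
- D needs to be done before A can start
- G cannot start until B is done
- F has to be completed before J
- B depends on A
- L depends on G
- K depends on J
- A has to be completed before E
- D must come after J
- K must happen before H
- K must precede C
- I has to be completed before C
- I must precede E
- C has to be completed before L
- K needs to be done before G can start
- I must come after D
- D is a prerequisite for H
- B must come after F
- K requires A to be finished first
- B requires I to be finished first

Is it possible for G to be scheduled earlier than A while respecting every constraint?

No

Following A → K → G, A must precede G in every valid ordering.
Hence G can never be scheduled before A.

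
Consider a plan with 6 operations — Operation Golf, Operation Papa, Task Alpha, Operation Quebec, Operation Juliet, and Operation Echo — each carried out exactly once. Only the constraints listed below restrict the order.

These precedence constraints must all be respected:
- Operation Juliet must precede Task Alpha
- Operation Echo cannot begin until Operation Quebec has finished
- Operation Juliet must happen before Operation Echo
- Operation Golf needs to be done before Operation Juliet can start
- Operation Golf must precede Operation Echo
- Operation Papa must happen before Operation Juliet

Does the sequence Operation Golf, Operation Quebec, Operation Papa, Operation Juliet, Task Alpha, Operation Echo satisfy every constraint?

Yes

Going through the constraints one by one, each required predecessor appears earlier in the sequence than its dependent — e.g. Operation Golf (position 1) is before Operation Echo (position 6), as required.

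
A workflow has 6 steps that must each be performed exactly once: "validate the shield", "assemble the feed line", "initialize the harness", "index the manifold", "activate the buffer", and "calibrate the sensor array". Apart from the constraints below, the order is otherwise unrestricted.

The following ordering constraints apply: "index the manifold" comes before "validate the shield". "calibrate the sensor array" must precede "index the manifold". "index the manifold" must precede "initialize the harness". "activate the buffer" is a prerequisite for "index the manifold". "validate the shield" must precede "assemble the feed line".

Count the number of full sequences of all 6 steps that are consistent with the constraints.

The steps with no prerequisites are "activate the buffer", "calibrate the sensor array"; any of them can be placed first.
Counting all ways to extend the partial order to a total order gives 6.

6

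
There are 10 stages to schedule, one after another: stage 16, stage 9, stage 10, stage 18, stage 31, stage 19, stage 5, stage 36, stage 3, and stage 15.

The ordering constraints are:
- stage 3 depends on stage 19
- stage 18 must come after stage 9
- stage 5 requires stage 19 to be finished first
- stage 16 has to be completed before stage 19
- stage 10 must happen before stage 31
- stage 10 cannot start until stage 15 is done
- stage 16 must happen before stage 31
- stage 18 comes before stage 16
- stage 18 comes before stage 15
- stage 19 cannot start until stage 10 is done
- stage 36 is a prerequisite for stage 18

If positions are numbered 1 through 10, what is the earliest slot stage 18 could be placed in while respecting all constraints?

Every stage that must precede stage 18 has to come before it. Tracing all chains that end at stage 18, those stages are: stage 9, stage 36 — 2 in total.
With 2 mandatory predecessors, the earliest stage 18 can sit is position 2+1 = 3, and placing just those 2 first achieves it.

3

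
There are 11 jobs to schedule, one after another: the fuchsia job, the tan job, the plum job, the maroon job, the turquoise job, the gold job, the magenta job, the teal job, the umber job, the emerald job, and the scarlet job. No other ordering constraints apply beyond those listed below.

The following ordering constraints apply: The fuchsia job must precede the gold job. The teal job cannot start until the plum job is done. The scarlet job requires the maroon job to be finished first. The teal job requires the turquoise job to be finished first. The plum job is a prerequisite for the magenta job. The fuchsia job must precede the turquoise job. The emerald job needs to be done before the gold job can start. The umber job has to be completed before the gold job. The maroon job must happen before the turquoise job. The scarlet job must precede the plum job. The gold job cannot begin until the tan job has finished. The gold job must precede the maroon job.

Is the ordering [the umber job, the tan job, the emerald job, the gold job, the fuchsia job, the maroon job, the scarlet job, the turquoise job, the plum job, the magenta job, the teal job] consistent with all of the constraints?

No

Here the fuchsia job comes after the gold job.
Since the fuchsia job is required before the gold job, the ordering is invalid.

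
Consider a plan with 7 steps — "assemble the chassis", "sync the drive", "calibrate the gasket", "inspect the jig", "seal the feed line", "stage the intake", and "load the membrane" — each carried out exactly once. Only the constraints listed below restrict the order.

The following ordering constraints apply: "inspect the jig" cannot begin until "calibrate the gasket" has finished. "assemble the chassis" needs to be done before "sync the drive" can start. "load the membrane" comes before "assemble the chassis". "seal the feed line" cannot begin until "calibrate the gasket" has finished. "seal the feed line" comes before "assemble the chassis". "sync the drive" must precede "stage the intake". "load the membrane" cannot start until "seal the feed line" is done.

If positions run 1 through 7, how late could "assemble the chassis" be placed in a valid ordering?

5

Every step that must follow "assemble the chassis" has to come after it. Tracing all chains starting from "assemble the chassis", those steps are: "sync the drive", "stage the intake" — 2 in total.
With 2 mandatory successors out of 7 steps total, the latest slot for "assemble the chassis" is 7−2 = 5, and it's reachable by doing all non-successors before "assemble the chassis".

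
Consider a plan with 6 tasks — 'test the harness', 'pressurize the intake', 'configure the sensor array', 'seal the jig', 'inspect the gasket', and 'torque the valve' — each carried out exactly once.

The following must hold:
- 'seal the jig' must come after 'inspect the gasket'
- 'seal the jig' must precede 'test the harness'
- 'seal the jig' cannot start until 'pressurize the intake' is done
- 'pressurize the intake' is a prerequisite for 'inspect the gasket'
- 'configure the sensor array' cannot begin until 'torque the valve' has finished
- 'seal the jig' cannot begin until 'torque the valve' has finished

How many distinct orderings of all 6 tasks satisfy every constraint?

The tasks with no prerequisites are 'pressurize the intake', 'torque the valve'; any of them can be placed first.
Systematically extending each partial ordering one task at a time and counting, there are 12 complete orderings.

12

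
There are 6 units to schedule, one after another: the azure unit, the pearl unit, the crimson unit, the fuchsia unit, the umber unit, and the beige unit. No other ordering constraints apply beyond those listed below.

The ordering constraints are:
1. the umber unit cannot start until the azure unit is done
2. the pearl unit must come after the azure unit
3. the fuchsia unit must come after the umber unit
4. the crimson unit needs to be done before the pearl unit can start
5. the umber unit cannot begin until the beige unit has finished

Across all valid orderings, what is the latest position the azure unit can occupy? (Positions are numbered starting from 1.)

3

The units that are forced after the azure unit, directly or by a chain of constraints, are the pearl unit, the fuchsia unit, the umber unit. That's 3 units.
So at least 3 units follow the azure unit, putting the azure unit no later than position 3. That position is achievable by scheduling everything else first.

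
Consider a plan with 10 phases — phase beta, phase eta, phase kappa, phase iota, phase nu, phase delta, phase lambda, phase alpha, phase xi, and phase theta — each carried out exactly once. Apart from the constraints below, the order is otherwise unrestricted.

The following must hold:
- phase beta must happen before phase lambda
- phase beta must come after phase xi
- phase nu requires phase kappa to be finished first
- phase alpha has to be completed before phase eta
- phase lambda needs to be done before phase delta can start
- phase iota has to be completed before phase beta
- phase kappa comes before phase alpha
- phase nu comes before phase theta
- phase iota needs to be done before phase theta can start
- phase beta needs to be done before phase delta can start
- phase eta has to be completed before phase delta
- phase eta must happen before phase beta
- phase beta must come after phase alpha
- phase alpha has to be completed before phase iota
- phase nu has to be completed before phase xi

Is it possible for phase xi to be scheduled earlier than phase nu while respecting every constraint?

Following phase nu → phase xi, phase nu must precede phase xi in every valid ordering.
Hence phase xi can never be scheduled before phase nu.

No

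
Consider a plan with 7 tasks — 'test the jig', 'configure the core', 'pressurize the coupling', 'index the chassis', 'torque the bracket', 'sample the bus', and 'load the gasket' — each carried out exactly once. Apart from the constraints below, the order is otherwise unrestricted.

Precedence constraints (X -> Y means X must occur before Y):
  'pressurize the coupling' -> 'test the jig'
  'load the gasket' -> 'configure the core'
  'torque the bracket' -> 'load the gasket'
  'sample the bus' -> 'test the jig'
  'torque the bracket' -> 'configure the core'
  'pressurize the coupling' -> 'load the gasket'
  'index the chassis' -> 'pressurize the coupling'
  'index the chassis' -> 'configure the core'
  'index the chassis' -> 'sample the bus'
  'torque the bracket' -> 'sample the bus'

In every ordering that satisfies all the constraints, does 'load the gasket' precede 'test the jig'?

No

Nothing in the constraints links 'load the gasket' and 'test the jig'; they are unordered relative to each other.
There exist valid orderings with 'test the jig' before 'load the gasket', so 'load the gasket' is not required to come first.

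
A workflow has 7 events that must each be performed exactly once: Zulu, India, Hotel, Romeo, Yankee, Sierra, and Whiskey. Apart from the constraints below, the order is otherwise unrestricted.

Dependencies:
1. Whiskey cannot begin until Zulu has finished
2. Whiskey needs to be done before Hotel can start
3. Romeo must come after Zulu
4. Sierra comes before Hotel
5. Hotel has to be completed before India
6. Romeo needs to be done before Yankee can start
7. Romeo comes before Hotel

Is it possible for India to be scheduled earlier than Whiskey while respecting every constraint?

There is a dependency chain Whiskey → Hotel → India, so India always comes after Whiskey.
Hence India can never be scheduled before Whiskey.

No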